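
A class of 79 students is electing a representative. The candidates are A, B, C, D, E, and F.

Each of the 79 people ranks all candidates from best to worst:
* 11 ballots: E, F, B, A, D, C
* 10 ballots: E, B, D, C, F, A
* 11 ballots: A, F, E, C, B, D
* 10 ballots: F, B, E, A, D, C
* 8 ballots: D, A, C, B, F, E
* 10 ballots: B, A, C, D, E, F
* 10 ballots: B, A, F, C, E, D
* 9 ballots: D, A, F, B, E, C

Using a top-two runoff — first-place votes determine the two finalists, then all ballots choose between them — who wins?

B

Round 1 first-place votes: A 11, B 20, C 0, D 17, E 21, F 10. E and B advance.
Runoff: E is ranked above B on 32 ballots, B above E on 47.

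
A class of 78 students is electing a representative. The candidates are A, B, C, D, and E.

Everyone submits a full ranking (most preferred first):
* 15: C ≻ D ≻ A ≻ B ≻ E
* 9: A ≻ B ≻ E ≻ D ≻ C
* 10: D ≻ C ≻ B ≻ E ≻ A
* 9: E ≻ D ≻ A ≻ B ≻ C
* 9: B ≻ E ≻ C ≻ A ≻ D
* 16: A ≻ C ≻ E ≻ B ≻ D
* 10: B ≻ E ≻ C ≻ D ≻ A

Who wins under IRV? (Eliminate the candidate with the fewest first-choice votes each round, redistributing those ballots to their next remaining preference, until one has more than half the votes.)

Round 1: A 25, B 19, C 15, D 10, E 9. E eliminated.
Round 2: A 25, B 19, C 15, D 19. C eliminated.
Round 3: A 25, B 19, D 34. B eliminated.
Round 4: A 34, D 44. D has a majority (≥40).

D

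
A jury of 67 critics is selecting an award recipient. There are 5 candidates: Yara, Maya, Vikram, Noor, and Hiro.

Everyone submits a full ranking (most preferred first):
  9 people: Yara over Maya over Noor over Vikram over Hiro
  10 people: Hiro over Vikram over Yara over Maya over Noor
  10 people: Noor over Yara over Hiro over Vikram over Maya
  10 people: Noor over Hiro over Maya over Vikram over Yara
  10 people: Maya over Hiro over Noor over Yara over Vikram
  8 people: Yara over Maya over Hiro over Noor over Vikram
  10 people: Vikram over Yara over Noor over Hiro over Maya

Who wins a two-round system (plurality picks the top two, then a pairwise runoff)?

Round 1 first-place votes: Yara 17, Maya 10, Vikram 10, Noor 20, Hiro 10. Noor and Yara advance.
Runoff: Noor is ranked above Yara on 30 ballots, Yara above Noor on 37.

Yara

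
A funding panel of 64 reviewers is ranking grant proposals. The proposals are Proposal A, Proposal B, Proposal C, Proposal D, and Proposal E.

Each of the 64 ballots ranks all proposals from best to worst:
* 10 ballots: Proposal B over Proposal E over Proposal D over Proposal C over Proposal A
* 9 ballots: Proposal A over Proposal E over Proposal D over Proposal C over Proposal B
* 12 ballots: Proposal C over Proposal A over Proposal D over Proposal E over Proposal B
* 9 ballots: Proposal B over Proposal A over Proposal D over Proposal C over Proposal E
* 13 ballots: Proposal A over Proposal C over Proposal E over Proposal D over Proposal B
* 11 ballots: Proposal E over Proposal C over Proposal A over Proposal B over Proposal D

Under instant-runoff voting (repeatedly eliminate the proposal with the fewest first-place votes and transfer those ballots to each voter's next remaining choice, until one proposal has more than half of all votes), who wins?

Proposal C

Round 1: Proposal A 22, Proposal B 19, Proposal C 12, Proposal D 0, Proposal E 11. Proposal D eliminated.
Round 2: Proposal A 22, Proposal B 19, Proposal C 12, Proposal E 11. Proposal E eliminated.
Round 3: Proposal A 22, Proposal B 19, Proposal C 23. Proposal B eliminated.
Round 4: Proposal A 31, Proposal C 33. Proposal C has a majority (≥33).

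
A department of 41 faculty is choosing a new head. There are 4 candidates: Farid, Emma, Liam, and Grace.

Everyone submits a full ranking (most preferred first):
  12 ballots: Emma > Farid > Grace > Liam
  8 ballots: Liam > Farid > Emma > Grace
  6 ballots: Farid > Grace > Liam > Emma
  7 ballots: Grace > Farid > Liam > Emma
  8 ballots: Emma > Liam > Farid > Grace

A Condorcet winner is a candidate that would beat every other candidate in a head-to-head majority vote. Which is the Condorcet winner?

Farid

Farid vs Emma: 21–20
Farid vs Liam: 25–16
Farid vs Grace: 34–7
Farid beats every other candidate.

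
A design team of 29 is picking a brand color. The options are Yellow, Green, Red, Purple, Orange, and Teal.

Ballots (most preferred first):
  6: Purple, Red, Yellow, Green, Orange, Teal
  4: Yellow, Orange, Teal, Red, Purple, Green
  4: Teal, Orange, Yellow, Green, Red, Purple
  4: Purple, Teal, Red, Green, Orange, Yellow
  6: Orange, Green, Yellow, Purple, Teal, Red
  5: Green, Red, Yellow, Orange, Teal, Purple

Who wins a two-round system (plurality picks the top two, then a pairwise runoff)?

Round 1 first-place votes: Yellow 4, Green 5, Red 0, Purple 10, Orange 6, Teal 4. Purple and Orange advance.
Runoff: Purple is ranked above Orange on 10 ballots, Orange above Purple on 19.

Orange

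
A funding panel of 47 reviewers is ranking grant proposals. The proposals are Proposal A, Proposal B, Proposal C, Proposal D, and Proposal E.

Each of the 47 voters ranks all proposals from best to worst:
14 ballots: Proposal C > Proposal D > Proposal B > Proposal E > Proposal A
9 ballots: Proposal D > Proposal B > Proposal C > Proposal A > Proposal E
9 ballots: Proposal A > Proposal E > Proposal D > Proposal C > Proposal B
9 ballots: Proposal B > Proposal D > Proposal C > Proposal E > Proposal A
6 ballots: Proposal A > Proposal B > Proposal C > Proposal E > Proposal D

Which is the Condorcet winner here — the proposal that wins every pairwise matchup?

Proposal D

Proposal D vs Proposal A: 32–15
Proposal D vs Proposal B: 32–15
Proposal D vs Proposal C: 27–20
Proposal D vs Proposal E: 32–15
Proposal D beats every other proposal.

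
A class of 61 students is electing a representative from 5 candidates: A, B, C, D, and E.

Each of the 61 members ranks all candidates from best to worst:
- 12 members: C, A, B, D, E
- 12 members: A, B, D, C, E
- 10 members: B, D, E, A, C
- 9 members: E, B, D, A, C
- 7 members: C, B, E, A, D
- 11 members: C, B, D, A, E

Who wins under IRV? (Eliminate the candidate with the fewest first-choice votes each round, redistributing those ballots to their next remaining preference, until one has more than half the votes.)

Round 1: A 12, B 10, C 30, D 0, E 9. D eliminated.
Round 2: A 12, B 10, C 30, E 9. E eliminated.
Round 3: A 12, B 19, C 30. A eliminated.
Round 4: B 31, C 30. B has a majority (≥31).

B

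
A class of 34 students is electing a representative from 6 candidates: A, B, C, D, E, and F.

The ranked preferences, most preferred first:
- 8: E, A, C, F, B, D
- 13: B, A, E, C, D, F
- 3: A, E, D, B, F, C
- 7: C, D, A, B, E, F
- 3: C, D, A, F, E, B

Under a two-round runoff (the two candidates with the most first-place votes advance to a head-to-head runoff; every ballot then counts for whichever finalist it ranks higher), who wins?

C

Round 1 first-place votes: A 3, B 13, C 10, D 0, E 8, F 0. B and C advance.
Runoff: B is ranked above C on 16 ballots, C above B on 18.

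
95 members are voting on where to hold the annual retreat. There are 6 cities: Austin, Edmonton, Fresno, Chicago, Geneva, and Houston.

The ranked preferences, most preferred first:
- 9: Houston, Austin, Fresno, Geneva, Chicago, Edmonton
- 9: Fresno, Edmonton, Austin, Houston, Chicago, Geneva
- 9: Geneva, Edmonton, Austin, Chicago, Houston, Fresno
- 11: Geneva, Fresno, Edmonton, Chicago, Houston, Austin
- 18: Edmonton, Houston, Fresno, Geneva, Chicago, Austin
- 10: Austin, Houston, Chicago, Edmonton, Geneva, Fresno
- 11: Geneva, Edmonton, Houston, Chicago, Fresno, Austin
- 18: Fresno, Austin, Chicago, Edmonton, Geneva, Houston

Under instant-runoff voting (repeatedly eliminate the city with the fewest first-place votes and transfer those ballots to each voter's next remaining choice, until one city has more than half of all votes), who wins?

Fresno

Round 1: Austin 10, Edmonton 18, Fresno 27, Chicago 0, Geneva 31, Houston 9. Chicago eliminated.
Round 2: Austin 10, Edmonton 18, Fresno 27, Geneva 31, Houston 9. Houston eliminated.
Round 3: Austin 19, Edmonton 18, Fresno 27, Geneva 31. Edmonton eliminated.
Round 4: Austin 19, Fresno 45, Geneva 31. Austin eliminated.
Round 5: Fresno 54, Geneva 41. Fresno has a majority (≥48).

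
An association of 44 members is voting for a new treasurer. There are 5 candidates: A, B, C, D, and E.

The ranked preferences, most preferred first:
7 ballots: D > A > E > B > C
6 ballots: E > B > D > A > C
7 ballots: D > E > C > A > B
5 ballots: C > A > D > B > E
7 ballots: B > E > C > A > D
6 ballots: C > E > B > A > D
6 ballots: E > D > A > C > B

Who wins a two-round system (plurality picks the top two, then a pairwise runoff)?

E

Round 1 first-place votes: A 0, B 7, C 11, D 14, E 12. D and E advance.
Runoff: D is ranked above E on 19 ballots, E above D on 25.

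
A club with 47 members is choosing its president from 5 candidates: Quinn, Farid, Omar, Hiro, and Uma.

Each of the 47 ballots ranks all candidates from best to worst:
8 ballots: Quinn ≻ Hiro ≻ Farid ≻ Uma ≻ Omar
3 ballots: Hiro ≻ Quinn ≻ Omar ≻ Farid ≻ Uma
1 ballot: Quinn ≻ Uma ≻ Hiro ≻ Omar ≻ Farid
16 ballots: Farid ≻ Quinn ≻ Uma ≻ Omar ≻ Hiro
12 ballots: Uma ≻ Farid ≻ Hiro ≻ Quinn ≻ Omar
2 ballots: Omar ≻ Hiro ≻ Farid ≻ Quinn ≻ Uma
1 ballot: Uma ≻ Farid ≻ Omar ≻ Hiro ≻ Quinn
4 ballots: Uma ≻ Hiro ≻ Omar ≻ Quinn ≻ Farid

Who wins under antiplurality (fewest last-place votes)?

Last-place votes: Quinn 1, Farid 5, Omar 20, Hiro 16, Uma 5.

Quinn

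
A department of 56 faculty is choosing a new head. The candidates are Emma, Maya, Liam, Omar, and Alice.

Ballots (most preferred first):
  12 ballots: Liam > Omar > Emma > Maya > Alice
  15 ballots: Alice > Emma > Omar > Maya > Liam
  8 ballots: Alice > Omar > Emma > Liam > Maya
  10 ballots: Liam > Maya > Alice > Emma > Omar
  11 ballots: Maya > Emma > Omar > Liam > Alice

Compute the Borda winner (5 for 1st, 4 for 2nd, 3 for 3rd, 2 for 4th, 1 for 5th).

Emma

Emma: 12×3 + 15×4 + 8×3 + 10×2 + 11×4 = 184
Maya: 12×2 + 15×2 + 8×1 + 10×4 + 11×5 = 157
Liam: 12×5 + 15×1 + 8×2 + 10×5 + 11×2 = 163
Omar: 12×4 + 15×3 + 8×4 + 10×1 + 11×3 = 168
Alice: 12×1 + 15×5 + 8×5 + 10×3 + 11×1 = 168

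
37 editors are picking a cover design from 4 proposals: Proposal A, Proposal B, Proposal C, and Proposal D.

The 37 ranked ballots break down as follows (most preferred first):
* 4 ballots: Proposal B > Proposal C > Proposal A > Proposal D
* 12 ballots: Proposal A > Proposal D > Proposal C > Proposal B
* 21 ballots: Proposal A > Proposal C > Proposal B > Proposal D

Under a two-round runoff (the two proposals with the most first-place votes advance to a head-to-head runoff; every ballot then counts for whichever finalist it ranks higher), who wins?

Round 1 first-place votes: Proposal A 33, Proposal B 4, Proposal C 0, Proposal D 0. Proposal A and Proposal B advance.
Runoff: Proposal A is ranked above Proposal B on 33 ballots, Proposal B above Proposal A on 4.

Proposal A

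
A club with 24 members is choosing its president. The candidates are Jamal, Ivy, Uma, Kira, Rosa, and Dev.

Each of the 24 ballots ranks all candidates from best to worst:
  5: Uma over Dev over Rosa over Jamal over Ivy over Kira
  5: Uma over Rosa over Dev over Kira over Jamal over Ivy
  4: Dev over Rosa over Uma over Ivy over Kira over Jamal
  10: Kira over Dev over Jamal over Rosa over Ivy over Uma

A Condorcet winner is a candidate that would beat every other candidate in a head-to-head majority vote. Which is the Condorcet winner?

Dev vs Jamal: 24–0
Dev vs Ivy: 24–0
Dev vs Uma: 14–10
Dev vs Kira: 14–10
Dev vs Rosa: 19–5
Dev beats every other candidate.

Dev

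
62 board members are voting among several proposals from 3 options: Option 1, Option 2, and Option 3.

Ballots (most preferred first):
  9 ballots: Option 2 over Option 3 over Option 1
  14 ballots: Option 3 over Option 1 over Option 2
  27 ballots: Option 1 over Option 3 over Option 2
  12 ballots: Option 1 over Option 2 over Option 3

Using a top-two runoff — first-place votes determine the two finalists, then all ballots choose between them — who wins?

Option 1

Round 1 first-place votes: Option 1 39, Option 2 9, Option 3 14. Option 1 and Option 3 advance.
Runoff: Option 1 is ranked above Option 3 on 39 ballots, Option 3 above Option 1 on 23.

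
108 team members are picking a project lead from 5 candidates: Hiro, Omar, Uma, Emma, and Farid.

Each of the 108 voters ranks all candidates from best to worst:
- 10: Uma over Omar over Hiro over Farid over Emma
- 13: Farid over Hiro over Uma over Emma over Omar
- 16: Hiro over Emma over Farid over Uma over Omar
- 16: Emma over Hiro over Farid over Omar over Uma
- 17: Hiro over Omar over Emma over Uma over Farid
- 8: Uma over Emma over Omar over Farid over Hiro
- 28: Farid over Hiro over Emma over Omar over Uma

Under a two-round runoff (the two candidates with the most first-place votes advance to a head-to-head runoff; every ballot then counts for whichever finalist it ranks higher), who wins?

Hiro

Round 1 first-place votes: Hiro 33, Omar 0, Uma 18, Emma 16, Farid 41. Farid and Hiro advance.
Runoff: Farid is ranked above Hiro on 49 ballots, Hiro above Farid on 59.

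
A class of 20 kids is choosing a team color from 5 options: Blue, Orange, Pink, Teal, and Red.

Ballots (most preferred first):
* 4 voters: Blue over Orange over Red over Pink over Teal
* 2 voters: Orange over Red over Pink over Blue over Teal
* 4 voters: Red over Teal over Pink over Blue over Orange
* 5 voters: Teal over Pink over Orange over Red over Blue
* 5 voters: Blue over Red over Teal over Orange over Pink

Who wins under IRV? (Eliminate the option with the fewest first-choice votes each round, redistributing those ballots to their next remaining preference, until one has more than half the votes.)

Round 1: Blue 9, Orange 2, Pink 0, Teal 5, Red 4. Pink eliminated.
Round 2: Blue 9, Orange 2, Teal 5, Red 4. Orange eliminated.
Round 3: Blue 9, Teal 5, Red 6. Teal eliminated.
Round 4: Blue 9, Red 11. Red has a majority (≥11).

Red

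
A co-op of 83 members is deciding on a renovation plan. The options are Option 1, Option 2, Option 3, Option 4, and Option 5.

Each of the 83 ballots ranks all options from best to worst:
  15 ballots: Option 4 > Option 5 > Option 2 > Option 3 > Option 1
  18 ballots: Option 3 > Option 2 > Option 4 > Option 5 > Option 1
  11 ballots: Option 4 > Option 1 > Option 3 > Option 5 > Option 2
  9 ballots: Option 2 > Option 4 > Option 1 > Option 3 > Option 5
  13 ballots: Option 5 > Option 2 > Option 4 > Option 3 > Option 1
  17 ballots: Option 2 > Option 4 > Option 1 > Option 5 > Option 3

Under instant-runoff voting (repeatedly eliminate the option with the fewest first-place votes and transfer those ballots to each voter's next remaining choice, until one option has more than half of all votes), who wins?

Round 1: Option 1 0, Option 2 26, Option 3 18, Option 4 26, Option 5 13. Option 1 eliminated.
Round 2: Option 2 26, Option 3 18, Option 4 26, Option 5 13. Option 5 eliminated.
Round 3: Option 2 39, Option 3 18, Option 4 26. Option 3 eliminated.
Round 4: Option 2 57, Option 4 26. Option 2 has a majority (≥42).

Option 2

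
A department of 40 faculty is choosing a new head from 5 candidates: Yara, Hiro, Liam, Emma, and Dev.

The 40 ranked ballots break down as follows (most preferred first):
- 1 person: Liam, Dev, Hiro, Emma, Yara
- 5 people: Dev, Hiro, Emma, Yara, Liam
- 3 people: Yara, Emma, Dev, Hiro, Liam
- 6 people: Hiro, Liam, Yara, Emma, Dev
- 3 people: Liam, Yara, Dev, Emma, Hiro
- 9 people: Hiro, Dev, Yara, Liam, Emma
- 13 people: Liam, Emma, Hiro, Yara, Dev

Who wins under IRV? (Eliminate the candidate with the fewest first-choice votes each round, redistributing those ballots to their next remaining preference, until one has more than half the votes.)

Round 1: Yara 3, Hiro 15, Liam 17, Emma 0, Dev 5. Emma eliminated.
Round 2: Yara 3, Hiro 15, Liam 17, Dev 5. Yara eliminated.
Round 3: Hiro 15, Liam 17, Dev 8. Dev eliminated.
Round 4: Hiro 23, Liam 17. Hiro has a majority (≥21).

Hiro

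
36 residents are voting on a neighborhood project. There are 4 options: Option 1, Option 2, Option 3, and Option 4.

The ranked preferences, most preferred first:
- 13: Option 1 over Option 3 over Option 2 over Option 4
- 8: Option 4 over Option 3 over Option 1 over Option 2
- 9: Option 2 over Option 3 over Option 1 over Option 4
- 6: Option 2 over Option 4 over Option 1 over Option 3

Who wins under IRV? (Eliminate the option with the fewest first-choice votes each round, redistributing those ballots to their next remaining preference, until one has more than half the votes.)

Round 1: Option 1 13, Option 2 15, Option 3 0, Option 4 8. Option 3 eliminated.
Round 2: Option 1 13, Option 2 15, Option 4 8. Option 4 eliminated.
Round 3: Option 1 21, Option 2 15. Option 1 has a majority (≥19).

Option 1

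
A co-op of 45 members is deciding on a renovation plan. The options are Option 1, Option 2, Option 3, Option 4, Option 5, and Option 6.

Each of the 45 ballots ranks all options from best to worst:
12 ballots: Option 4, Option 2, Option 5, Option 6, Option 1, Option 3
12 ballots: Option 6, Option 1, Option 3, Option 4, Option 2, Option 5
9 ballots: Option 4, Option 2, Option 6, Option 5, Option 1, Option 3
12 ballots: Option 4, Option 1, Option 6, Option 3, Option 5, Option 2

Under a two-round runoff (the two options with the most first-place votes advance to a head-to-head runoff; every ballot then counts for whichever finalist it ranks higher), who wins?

Option 4

Round 1 first-place votes: Option 1 0, Option 2 0, Option 3 0, Option 4 33, Option 5 0, Option 6 12. Option 4 and Option 6 advance.
Runoff: Option 4 is ranked above Option 6 on 33 ballots, Option 6 above Option 4 on 12.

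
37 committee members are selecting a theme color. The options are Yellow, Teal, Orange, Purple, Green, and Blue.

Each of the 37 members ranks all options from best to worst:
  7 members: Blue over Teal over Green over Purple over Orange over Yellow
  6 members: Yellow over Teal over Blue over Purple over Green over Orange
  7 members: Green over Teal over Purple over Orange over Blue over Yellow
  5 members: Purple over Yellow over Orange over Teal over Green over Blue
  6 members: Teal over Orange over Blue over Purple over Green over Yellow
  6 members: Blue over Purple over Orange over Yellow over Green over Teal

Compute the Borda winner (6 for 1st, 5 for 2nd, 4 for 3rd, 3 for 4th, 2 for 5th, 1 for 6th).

Teal

Yellow: 7×1 + 6×6 + 7×1 + 5×5 + 6×1 + 6×3 = 99
Teal: 7×5 + 6×5 + 7×5 + 5×3 + 6×6 + 6×1 = 157
Orange: 7×2 + 6×1 + 7×3 + 5×4 + 6×5 + 6×4 = 115
Purple: 7×3 + 6×3 + 7×4 + 5×6 + 6×3 + 6×5 = 145
Green: 7×4 + 6×2 + 7×6 + 5×2 + 6×2 + 6×2 = 116
Blue: 7×6 + 6×4 + 7×2 + 5×1 + 6×4 + 6×6 = 145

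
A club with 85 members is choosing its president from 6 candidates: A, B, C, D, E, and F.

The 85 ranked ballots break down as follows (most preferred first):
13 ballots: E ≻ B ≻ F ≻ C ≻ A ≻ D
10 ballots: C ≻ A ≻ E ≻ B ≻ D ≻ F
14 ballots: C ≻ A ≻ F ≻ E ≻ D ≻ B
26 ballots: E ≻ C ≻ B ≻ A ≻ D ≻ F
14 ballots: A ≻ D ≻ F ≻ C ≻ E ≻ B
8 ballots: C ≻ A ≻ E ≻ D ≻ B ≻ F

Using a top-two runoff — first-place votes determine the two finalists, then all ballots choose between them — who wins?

Round 1 first-place votes: A 14, B 0, C 32, D 0, E 39, F 0. E and C advance.
Runoff: E is ranked above C on 39 ballots, C above E on 46.

C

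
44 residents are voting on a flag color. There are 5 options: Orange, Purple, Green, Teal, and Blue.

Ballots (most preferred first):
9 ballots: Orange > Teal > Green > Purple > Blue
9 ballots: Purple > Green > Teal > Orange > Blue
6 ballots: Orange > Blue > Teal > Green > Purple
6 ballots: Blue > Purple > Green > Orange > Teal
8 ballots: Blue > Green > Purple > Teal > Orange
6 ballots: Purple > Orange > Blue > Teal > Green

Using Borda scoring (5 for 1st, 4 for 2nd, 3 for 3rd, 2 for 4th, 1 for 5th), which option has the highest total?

Purple

Orange: 9×5 + 9×2 + 6×5 + 6×2 + 8×1 + 6×4 = 137
Purple: 9×2 + 9×5 + 6×1 + 6×4 + 8×3 + 6×5 = 147
Green: 9×3 + 9×4 + 6×2 + 6×3 + 8×4 + 6×1 = 131
Teal: 9×4 + 9×3 + 6×3 + 6×1 + 8×2 + 6×2 = 115
Blue: 9×1 + 9×1 + 6×4 + 6×5 + 8×5 + 6×3 = 130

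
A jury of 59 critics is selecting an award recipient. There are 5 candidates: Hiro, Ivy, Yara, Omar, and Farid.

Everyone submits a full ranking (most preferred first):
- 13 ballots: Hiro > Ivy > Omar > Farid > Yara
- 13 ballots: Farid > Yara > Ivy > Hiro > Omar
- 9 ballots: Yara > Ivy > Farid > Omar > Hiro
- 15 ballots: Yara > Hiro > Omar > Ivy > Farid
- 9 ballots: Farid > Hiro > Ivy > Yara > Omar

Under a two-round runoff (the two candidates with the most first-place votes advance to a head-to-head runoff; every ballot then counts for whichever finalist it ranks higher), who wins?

Farid

Round 1 first-place votes: Hiro 13, Ivy 0, Yara 24, Omar 0, Farid 22. Yara and Farid advance.
Runoff: Yara is ranked above Farid on 24 ballots, Farid above Yara on 35.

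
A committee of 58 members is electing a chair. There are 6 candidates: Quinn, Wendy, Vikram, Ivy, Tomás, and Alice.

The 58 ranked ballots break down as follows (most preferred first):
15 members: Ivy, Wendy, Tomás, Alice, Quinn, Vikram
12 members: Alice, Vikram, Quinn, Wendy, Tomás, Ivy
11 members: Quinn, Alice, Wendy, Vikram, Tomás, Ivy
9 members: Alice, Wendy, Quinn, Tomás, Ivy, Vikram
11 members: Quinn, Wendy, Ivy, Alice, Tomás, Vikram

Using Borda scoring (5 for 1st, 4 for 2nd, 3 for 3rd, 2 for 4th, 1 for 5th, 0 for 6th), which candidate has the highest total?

Alice

Quinn: 15×1 + 12×3 + 11×5 + 9×3 + 11×5 = 188
Wendy: 15×4 + 12×2 + 11×3 + 9×4 + 11×4 = 197
Vikram: 15×0 + 12×4 + 11×2 + 9×0 + 11×0 = 70
Ivy: 15×5 + 12×0 + 11×0 + 9×1 + 11×3 = 117
Tomás: 15×3 + 12×1 + 11×1 + 9×2 + 11×1 = 97
Alice: 15×2 + 12×5 + 11×4 + 9×5 + 11×2 = 201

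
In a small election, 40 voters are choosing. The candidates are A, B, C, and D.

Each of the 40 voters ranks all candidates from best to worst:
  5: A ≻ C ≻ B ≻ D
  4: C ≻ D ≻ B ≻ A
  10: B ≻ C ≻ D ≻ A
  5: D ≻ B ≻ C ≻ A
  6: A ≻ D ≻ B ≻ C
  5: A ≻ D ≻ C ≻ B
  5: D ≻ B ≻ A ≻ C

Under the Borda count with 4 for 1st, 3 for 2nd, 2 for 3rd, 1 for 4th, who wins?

A: 5×4 + 4×1 + 10×1 + 5×1 + 6×4 + 5×4 + 5×2 = 93
B: 5×2 + 4×2 + 10×4 + 5×3 + 6×2 + 5×1 + 5×3 = 105
C: 5×3 + 4×4 + 10×3 + 5×2 + 6×1 + 5×2 + 5×1 = 92
D: 5×1 + 4×3 + 10×2 + 5×4 + 6×3 + 5×3 + 5×4 = 110

D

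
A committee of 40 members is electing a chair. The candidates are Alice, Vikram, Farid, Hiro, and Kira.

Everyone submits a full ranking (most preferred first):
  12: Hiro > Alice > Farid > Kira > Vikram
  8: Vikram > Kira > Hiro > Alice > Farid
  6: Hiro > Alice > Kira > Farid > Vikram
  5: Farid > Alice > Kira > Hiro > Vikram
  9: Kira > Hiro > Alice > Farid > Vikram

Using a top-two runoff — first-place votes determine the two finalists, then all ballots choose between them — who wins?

Round 1 first-place votes: Alice 0, Vikram 8, Farid 5, Hiro 18, Kira 9. Hiro and Kira advance.
Runoff: Hiro is ranked above Kira on 18 ballots, Kira above Hiro on 22.

Kira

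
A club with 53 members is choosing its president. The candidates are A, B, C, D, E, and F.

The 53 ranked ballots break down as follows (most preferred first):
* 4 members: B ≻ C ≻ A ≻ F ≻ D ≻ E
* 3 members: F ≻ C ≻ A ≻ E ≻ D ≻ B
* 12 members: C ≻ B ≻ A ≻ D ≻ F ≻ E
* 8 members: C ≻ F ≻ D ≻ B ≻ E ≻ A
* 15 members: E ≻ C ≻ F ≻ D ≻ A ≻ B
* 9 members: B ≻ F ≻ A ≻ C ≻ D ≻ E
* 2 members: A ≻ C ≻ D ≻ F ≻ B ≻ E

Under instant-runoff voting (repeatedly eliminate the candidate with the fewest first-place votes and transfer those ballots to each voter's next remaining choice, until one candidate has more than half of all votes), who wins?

Round 1: A 2, B 13, C 20, D 0, E 15, F 3. D eliminated.
Round 2: A 2, B 13, C 20, E 15, F 3. A eliminated.
Round 3: B 13, C 22, E 15, F 3. F eliminated.
Round 4: B 13, C 25, E 15. B eliminated.
Round 5: C 38, E 15. C has a majority (≥27).

C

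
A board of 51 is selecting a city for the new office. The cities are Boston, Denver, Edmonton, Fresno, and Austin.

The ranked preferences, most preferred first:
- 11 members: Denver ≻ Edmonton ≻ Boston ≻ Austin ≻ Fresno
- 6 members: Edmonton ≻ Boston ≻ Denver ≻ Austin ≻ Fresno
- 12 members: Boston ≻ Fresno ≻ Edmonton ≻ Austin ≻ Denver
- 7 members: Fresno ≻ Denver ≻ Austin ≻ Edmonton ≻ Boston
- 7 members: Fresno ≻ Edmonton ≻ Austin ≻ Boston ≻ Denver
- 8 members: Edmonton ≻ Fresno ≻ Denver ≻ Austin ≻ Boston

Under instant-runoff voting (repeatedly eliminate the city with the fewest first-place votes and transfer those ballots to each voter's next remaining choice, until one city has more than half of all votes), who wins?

Fresno

Round 1: Boston 12, Denver 11, Edmonton 14, Fresno 14, Austin 0. Austin eliminated.
Round 2: Boston 12, Denver 11, Edmonton 14, Fresno 14. Denver eliminated.
Round 3: Boston 12, Edmonton 25, Fresno 14. Boston eliminated.
Round 4: Edmonton 25, Fresno 26. Fresno has a majority (≥26).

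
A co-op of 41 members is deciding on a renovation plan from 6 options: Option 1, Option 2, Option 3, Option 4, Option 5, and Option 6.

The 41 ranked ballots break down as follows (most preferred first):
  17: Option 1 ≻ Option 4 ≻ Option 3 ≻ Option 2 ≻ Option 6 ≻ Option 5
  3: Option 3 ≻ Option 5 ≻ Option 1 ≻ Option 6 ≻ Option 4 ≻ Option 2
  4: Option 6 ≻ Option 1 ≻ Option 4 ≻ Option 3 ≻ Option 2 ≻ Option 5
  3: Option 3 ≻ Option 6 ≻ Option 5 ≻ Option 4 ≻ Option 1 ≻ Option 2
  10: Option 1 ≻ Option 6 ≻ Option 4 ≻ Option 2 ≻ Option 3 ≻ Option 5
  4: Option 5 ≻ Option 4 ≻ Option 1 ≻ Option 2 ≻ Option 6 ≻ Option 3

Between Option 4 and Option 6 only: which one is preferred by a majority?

Option 4 is ranked above Option 6 on 21 ballots; Option 6 above Option 4 on 20.

Option 4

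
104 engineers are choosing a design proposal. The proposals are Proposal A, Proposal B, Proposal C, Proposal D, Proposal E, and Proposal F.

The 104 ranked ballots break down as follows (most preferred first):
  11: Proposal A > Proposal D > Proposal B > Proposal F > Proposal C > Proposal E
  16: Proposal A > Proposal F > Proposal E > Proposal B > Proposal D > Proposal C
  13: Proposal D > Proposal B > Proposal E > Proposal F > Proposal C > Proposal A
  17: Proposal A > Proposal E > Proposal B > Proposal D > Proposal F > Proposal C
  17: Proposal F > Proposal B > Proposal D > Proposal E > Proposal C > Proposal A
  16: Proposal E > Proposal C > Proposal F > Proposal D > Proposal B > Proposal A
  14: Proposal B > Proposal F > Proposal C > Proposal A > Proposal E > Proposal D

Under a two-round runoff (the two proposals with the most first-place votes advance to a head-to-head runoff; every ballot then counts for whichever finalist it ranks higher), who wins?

Round 1 first-place votes: Proposal A 44, Proposal B 14, Proposal C 0, Proposal D 13, Proposal E 16, Proposal F 17. Proposal A and Proposal F advance.
Runoff: Proposal A is ranked above Proposal F on 44 ballots, Proposal F above Proposal A on 60.

Proposal F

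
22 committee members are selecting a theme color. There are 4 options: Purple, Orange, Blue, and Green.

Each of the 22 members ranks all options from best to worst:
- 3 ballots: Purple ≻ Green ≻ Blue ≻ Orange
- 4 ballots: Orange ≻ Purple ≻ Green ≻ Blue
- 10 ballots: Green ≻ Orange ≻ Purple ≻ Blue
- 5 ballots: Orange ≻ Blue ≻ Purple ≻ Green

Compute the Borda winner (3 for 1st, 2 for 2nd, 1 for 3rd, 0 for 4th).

Orange

Purple: 3×3 + 4×2 + 10×1 + 5×1 = 32
Orange: 3×0 + 4×3 + 10×2 + 5×3 = 47
Blue: 3×1 + 4×0 + 10×0 + 5×2 = 13
Green: 3×2 + 4×1 + 10×3 + 5×0 = 40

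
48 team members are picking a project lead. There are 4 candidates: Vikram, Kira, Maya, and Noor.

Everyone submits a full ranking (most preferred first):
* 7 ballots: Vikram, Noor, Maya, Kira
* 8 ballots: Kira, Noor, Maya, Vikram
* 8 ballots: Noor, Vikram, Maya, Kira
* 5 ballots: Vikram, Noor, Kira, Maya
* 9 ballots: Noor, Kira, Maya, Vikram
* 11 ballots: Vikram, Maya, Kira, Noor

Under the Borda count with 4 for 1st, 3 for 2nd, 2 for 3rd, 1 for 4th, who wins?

Vikram: 7×4 + 8×1 + 8×3 + 5×4 + 9×1 + 11×4 = 133
Kira: 7×1 + 8×4 + 8×1 + 5×2 + 9×3 + 11×2 = 106
Maya: 7×2 + 8×2 + 8×2 + 5×1 + 9×2 + 11×3 = 102
Noor: 7×3 + 8×3 + 8×4 + 5×3 + 9×4 + 11×1 = 139

Noor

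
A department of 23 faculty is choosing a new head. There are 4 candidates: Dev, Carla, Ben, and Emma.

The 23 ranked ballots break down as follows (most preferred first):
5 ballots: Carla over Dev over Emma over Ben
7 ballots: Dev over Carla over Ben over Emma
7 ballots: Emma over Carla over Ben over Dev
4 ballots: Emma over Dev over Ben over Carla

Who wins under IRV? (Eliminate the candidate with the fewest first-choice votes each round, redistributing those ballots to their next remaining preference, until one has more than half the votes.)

Dev

Round 1: Dev 7, Carla 5, Ben 0, Emma 11. Ben eliminated.
Round 2: Dev 7, Carla 5, Emma 11. Carla eliminated.
Round 3: Dev 12, Emma 11. Dev has a majority (≥12).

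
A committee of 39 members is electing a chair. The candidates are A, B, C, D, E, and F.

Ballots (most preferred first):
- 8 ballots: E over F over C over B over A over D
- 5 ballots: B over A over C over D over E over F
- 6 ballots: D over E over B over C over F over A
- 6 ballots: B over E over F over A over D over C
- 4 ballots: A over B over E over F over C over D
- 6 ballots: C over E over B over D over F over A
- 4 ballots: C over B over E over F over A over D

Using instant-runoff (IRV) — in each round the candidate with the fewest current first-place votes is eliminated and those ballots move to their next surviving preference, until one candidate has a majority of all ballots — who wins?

Round 1: A 4, B 11, C 10, D 6, E 8, F 0. F eliminated.
Round 2: A 4, B 11, C 10, D 6, E 8. A eliminated.
Round 3: B 15, C 10, D 6, E 8. D eliminated.
Round 4: B 15, C 10, E 14. C eliminated.
Round 5: B 19, E 20. E has a majority (≥20).

E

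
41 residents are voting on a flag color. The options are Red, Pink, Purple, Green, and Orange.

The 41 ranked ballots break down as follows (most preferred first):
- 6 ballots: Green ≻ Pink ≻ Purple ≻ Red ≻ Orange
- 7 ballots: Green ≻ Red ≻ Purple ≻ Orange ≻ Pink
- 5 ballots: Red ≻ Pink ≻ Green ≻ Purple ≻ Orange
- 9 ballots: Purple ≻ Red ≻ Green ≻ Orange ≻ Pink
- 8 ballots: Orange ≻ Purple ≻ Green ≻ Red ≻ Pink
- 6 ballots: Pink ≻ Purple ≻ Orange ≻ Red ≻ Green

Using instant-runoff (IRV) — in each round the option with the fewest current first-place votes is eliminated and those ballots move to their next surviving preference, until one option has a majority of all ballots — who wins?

Purple

Round 1: Red 5, Pink 6, Purple 9, Green 13, Orange 8. Red eliminated.
Round 2: Pink 11, Purple 9, Green 13, Orange 8. Orange eliminated.
Round 3: Pink 11, Purple 17, Green 13. Pink eliminated.
Round 4: Purple 23, Green 18. Purple has a majority (≥21).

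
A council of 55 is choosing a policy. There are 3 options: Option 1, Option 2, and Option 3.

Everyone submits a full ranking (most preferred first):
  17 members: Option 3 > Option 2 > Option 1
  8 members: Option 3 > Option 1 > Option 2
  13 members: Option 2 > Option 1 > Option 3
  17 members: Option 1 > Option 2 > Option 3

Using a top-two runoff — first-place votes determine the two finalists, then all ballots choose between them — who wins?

Option 1

Round 1 first-place votes: Option 1 17, Option 2 13, Option 3 25. Option 3 and Option 1 advance.
Runoff: Option 3 is ranked above Option 1 on 25 ballots, Option 1 above Option 3 on 30.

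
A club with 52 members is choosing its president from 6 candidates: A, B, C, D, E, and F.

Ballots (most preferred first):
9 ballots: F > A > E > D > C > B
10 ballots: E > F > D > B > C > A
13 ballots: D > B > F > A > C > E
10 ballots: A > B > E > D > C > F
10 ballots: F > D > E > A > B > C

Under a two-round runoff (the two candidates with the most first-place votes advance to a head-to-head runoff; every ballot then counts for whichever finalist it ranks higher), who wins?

F

Round 1 first-place votes: A 10, B 0, C 0, D 13, E 10, F 19. F and D advance.
Runoff: F is ranked above D on 29 ballots, D above F on 23.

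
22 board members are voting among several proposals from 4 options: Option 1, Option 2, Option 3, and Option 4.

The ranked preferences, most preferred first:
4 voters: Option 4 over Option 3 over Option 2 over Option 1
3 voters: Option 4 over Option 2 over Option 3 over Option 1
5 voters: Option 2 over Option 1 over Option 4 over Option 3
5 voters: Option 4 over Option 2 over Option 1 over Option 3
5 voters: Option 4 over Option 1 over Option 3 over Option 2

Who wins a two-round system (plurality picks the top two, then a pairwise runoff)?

Option 4

Round 1 first-place votes: Option 1 0, Option 2 5, Option 3 0, Option 4 17. Option 4 and Option 2 advance.
Runoff: Option 4 is ranked above Option 2 on 17 ballots, Option 2 above Option 4 on 5.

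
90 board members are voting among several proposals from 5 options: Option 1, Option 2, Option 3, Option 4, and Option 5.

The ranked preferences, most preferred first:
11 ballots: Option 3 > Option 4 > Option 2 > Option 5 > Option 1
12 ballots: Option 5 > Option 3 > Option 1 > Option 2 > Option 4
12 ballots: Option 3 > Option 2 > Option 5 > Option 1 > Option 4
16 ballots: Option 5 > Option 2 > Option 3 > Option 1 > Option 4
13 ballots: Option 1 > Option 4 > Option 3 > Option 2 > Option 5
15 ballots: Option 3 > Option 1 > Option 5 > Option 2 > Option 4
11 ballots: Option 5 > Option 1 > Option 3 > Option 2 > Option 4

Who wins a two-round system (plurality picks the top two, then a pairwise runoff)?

Option 3

Round 1 first-place votes: Option 1 13, Option 2 0, Option 3 38, Option 4 0, Option 5 39. Option 5 and Option 3 advance.
Runoff: Option 5 is ranked above Option 3 on 39 ballots, Option 3 above Option 5 on 51.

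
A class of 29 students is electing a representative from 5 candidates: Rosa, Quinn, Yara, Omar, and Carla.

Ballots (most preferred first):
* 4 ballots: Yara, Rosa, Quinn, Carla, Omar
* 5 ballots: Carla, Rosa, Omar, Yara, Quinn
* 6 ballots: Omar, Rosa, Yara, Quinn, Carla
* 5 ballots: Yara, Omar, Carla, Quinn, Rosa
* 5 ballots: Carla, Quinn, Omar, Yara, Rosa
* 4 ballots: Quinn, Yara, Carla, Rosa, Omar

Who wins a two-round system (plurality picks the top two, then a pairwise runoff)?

Round 1 first-place votes: Rosa 0, Quinn 4, Yara 9, Omar 6, Carla 10. Carla and Yara advance.
Runoff: Carla is ranked above Yara on 10 ballots, Yara above Carla on 19.

Yara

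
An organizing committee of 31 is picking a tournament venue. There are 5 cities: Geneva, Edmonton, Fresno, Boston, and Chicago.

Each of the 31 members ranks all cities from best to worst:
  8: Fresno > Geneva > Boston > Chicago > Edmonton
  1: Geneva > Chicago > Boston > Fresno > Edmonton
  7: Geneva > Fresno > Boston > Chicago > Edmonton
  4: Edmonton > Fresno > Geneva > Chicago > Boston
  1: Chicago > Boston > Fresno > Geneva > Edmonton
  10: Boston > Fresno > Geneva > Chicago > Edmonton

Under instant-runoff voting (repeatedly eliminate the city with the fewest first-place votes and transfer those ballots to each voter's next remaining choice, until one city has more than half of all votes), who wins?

Round 1: Geneva 8, Edmonton 4, Fresno 8, Boston 10, Chicago 1. Chicago eliminated.
Round 2: Geneva 8, Edmonton 4, Fresno 8, Boston 11. Edmonton eliminated.
Round 3: Geneva 8, Fresno 12, Boston 11. Geneva eliminated.
Round 4: Fresno 19, Boston 12. Fresno has a majority (≥16).

Fresno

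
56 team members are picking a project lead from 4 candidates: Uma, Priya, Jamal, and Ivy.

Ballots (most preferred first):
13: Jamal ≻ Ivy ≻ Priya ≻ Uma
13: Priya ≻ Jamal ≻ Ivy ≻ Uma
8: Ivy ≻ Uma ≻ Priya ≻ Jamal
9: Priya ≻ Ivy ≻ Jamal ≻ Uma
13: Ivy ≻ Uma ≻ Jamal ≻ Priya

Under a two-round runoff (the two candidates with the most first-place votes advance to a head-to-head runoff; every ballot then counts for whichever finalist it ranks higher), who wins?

Round 1 first-place votes: Uma 0, Priya 22, Jamal 13, Ivy 21. Priya and Ivy advance.
Runoff: Priya is ranked above Ivy on 22 ballots, Ivy above Priya on 34.

Ivy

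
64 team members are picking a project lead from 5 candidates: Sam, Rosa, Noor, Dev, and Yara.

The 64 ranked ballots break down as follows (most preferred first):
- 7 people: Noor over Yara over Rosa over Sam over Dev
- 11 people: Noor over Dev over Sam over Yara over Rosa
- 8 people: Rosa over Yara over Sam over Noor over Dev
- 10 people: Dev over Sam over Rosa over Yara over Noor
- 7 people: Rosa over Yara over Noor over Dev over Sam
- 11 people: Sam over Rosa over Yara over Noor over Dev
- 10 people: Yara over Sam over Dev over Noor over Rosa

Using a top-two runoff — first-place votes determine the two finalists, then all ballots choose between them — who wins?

Rosa

Round 1 first-place votes: Sam 11, Rosa 15, Noor 18, Dev 10, Yara 10. Noor and Rosa advance.
Runoff: Noor is ranked above Rosa on 28 ballots, Rosa above Noor on 36.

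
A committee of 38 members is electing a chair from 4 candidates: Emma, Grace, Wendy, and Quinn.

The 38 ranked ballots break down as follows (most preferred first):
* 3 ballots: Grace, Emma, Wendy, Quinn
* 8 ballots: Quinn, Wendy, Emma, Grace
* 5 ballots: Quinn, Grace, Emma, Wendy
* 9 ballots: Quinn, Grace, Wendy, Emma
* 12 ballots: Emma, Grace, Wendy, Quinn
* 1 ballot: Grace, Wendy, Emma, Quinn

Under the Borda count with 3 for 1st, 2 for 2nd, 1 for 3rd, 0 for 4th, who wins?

Quinn

Emma: 3×2 + 8×1 + 5×1 + 9×0 + 12×3 + 1×1 = 56
Grace: 3×3 + 8×0 + 5×2 + 9×2 + 12×2 + 1×3 = 64
Wendy: 3×1 + 8×2 + 5×0 + 9×1 + 12×1 + 1×2 = 42
Quinn: 3×0 + 8×3 + 5×3 + 9×3 + 12×0 + 1×0 = 66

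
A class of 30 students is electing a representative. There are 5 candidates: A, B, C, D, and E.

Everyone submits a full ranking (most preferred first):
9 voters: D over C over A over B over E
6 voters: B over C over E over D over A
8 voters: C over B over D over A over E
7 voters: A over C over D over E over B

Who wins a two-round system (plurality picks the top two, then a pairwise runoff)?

Round 1 first-place votes: A 7, B 6, C 8, D 9, E 0. D and C advance.
Runoff: D is ranked above C on 9 ballots, C above D on 21.

C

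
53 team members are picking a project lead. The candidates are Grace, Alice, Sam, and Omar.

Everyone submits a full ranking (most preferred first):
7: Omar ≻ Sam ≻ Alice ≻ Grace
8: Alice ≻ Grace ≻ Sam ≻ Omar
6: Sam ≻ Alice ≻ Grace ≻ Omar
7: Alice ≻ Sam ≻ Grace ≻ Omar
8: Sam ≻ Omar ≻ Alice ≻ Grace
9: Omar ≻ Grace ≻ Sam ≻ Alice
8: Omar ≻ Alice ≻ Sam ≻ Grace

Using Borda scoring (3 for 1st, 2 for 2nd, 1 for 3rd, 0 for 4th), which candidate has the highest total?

Grace: 7×0 + 8×2 + 6×1 + 7×1 + 8×0 + 9×2 + 8×0 = 47
Alice: 7×1 + 8×3 + 6×2 + 7×3 + 8×1 + 9×0 + 8×2 = 88
Sam: 7×2 + 8×1 + 6×3 + 7×2 + 8×3 + 9×1 + 8×1 = 95
Omar: 7×3 + 8×0 + 6×0 + 7×0 + 8×2 + 9×3 + 8×3 = 88

Sam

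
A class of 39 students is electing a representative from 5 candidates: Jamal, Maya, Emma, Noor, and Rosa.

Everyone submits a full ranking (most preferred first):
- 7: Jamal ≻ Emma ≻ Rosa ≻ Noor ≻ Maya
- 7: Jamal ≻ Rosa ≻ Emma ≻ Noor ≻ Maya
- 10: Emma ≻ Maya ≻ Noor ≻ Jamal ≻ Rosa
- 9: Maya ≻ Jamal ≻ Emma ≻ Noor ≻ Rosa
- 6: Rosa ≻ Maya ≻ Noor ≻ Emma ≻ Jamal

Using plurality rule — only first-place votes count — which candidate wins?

First-place votes: Jamal 14, Maya 9, Emma 10, Noor 0, Rosa 6.

Jamal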